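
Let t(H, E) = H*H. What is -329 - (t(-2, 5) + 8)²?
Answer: -473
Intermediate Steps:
t(H, E) = H²
-329 - (t(-2, 5) + 8)² = -329 - ((-2)² + 8)² = -329 - (4 + 8)² = -329 - 1*12² = -329 - 1*144 = -329 - 144 = -473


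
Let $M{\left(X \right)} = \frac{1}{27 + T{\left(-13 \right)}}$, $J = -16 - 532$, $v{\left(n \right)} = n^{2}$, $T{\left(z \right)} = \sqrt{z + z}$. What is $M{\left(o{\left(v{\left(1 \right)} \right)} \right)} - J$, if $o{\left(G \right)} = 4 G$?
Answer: $\frac{413767}{755} - \frac{i \sqrt{26}}{755} \approx 548.04 - 0.0067537 i$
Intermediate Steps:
$T{\left(z \right)} = \sqrt{2} \sqrt{z}$ ($T{\left(z \right)} = \sqrt{2 z} = \sqrt{2} \sqrt{z}$)
$J = -548$ ($J = -16 - 532 = -548$)
$M{\left(X \right)} = \frac{1}{27 + i \sqrt{26}}$ ($M{\left(X \right)} = \frac{1}{27 + \sqrt{2} \sqrt{-13}} = \frac{1}{27 + \sqrt{2} i \sqrt{13}} = \frac{1}{27 + i \sqrt{26}}$)
$M{\left(o{\left(v{\left(1 \right)} \right)} \right)} - J = \left(\frac{27}{755} - \frac{i \sqrt{26}}{755}\right) - -548 = \left(\frac{27}{755} - \frac{i \sqrt{26}}{755}\right) + 548 = \frac{413767}{755} - \frac{i \sqrt{26}}{755}$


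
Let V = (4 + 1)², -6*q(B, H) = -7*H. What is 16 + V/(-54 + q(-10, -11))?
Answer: 6266/401 ≈ 15.626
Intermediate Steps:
q(B, H) = 7*H/6 (q(B, H) = -(-7)*H/6 = 7*H/6)
V = 25 (V = 5² = 25)
16 + V/(-54 + q(-10, -11)) = 16 + 25/(-54 + (7/6)*(-11)) = 16 + 25/(-54 - 77/6) = 16 + 25/(-401/6) = 16 + 25*(-6/401) = 16 - 150/401 = 6266/401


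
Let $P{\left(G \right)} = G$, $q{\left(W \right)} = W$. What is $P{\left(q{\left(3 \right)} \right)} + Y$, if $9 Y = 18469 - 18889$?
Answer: $- \frac{131}{3} \approx -43.667$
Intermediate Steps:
$Y = - \frac{140}{3}$ ($Y = \frac{18469 - 18889}{9} = \frac{1}{9} \left(-420\right) = - \frac{140}{3} \approx -46.667$)
$P{\left(q{\left(3 \right)} \right)} + Y = 3 - \frac{140}{3} = - \frac{131}{3}$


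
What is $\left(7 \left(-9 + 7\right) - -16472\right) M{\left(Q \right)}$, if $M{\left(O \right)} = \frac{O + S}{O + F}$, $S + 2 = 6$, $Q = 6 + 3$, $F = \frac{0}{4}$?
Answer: $\frac{71318}{3} \approx 23773.0$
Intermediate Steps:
$F = 0$ ($F = 0 \cdot \frac{1}{4} = 0$)
$Q = 9$
$S = 4$ ($S = -2 + 6 = 4$)
$M{\left(O \right)} = \frac{4 + O}{O}$ ($M{\left(O \right)} = \frac{O + 4}{O + 0} = \frac{4 + O}{O}$)
$\left(7 \left(-9 + 7\right) - -16472\right) M{\left(Q \right)} = \left(7 \left(-9 + 7\right) - -16472\right) \frac{4 + 9}{9} = \left(7 \left(-2\right) + 16472\right) \frac{1}{9} \cdot 13 = \left(-14 + 16472\right) \frac{13}{9} = 16458 \cdot \frac{13}{9} = \frac{71318}{3}$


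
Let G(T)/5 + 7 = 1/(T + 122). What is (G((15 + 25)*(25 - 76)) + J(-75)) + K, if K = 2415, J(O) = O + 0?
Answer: 4420985/1918 ≈ 2305.0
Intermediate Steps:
J(O) = O
G(T) = -35 + 5/(122 + T) (G(T) = -35 + 5/(T + 122) = -35 + 5/(122 + T))
(G((15 + 25)*(25 - 76)) + J(-75)) + K = (5*(-853 - 7*(15 + 25)*(25 - 76))/(122 + (15 + 25)*(25 - 76)) - 75) + 2415 = (5*(-853 - 280*(-51))/(122 + 40*(-51)) - 75) + 2415 = (5*(-853 - 7*(-2040))/(122 - 2040) - 75) + 2415 = (5*(-853 + 14280)/(-1918) - 75) + 2415 = (5*(-1/1918)*13427 - 75) + 2415 = (-67135/1918 - 75) + 2415 = -210985/1918 + 2415 = 4420985/1918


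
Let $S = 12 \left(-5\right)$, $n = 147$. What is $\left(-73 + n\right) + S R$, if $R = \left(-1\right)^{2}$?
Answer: $14$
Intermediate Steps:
$R = 1$
$S = -60$
$\left(-73 + n\right) + S R = \left(-73 + 147\right) - 60 = 74 - 60 = 14$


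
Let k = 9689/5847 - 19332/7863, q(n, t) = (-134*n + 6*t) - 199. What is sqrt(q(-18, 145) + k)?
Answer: sqrt(723870423589177614)/15324987 ≈ 55.518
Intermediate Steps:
q(n, t) = -199 - 134*n + 6*t
k = -12283199/15324987 (k = 9689*(1/5847) - 19332*1/7863 = 9689/5847 - 6444/2621 = -12283199/15324987 ≈ -0.80151)
sqrt(q(-18, 145) + k) = sqrt((-199 - 134*(-18) + 6*145) - 12283199/15324987) = sqrt((-199 + 2412 + 870) - 12283199/15324987) = sqrt(3083 - 12283199/15324987) = sqrt(47234651722/15324987) = sqrt(723870423589177614)/15324987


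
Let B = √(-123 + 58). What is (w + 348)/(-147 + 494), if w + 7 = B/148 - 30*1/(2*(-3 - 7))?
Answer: 685/694 + I*√65/51356 ≈ 0.98703 + 0.00015699*I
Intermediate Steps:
B = I*√65 (B = √(-65) = I*√65 ≈ 8.0623*I)
w = -11/2 + I*√65/148 (w = -7 + ((I*√65)/148 - 30*1/(2*(-3 - 7))) = -7 + ((I*√65)*(1/148) - 30/((-10*2))) = -7 + (I*√65/148 - 30/(-20)) = -7 + (I*√65/148 - 30*(-1/20)) = -7 + (I*√65/148 + 3/2) = -7 + (3/2 + I*√65/148) = -11/2 + I*√65/148 ≈ -5.5 + 0.054475*I)
(w + 348)/(-147 + 494) = ((-11/2 + I*√65/148) + 348)/(-147 + 494) = (685/2 + I*√65/148)/347 = (685/2 + I*√65/148)*(1/347) = 685/694 + I*√65/51356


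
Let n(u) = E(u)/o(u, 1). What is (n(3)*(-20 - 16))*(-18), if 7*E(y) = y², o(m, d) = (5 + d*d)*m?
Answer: 324/7 ≈ 46.286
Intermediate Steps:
o(m, d) = m*(5 + d²) (o(m, d) = (5 + d²)*m = m*(5 + d²))
E(y) = y²/7
n(u) = u/42 (n(u) = (u²/7)/((u*(5 + 1²))) = (u²/7)/((u*(5 + 1))) = (u²/7)/((u*6)) = (u²/7)/((6*u)) = (u²/7)*(1/(6*u)) = u/42)
(n(3)*(-20 - 16))*(-18) = (((1/42)*3)*(-20 - 16))*(-18) = ((1/14)*(-36))*(-18) = -18/7*(-18) = 324/7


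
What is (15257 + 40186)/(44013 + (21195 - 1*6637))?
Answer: 55443/58571 ≈ 0.94659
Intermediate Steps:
(15257 + 40186)/(44013 + (21195 - 1*6637)) = 55443/(44013 + (21195 - 6637)) = 55443/(44013 + 14558) = 55443/58571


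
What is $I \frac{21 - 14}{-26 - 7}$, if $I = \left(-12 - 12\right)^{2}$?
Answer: $- \frac{1344}{11} \approx -122.18$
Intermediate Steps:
$I = 576$ ($I = \left(-24\right)^{2} = 576$)
$I \frac{21 - 14}{-26 - 7} = 576 \frac{21 - 14}{-26 - 7} = 576 \frac{7}{-33} = 576 \cdot 7 \left(- \frac{1}{33}\right) = 576 \left(- \frac{7}{33}\right) = - \frac{1344}{11}$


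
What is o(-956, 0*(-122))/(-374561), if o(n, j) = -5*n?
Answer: -4780/374561 ≈ -0.012762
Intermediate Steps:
o(-956, 0*(-122))/(-374561) = -5*(-956)/(-374561) = 4780*(-1/374561) = -4780/374561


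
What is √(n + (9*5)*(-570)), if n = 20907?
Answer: 3*I*√527 ≈ 68.869*I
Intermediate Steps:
√(n + (9*5)*(-570)) = √(20907 + (9*5)*(-570)) = √(20907 + 45*(-570)) = √(20907 - 25650) = √(-4743) = 3*I*√527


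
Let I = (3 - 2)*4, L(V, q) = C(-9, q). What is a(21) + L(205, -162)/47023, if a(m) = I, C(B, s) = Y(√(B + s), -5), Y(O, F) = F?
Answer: 188087/47023 ≈ 3.9999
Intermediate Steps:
C(B, s) = -5
L(V, q) = -5
I = 4 (I = 1*4 = 4)
a(m) = 4
a(21) + L(205, -162)/47023 = 4 - 5/47023 = 188087/47023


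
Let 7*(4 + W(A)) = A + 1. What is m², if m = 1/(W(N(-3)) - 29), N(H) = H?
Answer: 49/54289 ≈ 0.00090258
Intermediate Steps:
W(A) = -27/7 + A/7 (W(A) = -4 + (A + 1)/7 = -4 + (1 + A)/7 = -4 + (⅐ + A/7) = -27/7 + A/7)
m = -7/233 (m = 1/((-27/7 + (⅐)*(-3)) - 29) = 1/((-27/7 - 3/7) - 29) = 1/(-30/7 - 29) = 1/(-233/7) = -7/233 ≈ -0.030043)
m² = (-7/233)² = 49/54289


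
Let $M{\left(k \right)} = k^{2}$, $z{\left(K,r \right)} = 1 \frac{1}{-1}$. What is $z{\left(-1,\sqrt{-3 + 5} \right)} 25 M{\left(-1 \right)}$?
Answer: $-25$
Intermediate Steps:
$z{\left(K,r \right)} = -1$ ($z{\left(K,r \right)} = 1 \left(-1\right) = -1$)
$z{\left(-1,\sqrt{-3 + 5} \right)} 25 M{\left(-1 \right)} = \left(-1\right) 25 \left(-1\right)^{2} = \left(-25\right) 1 = -25$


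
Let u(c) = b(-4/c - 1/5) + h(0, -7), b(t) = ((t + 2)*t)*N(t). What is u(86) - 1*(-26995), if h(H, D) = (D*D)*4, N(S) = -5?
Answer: 251400776/9245 ≈ 27193.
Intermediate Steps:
h(H, D) = 4*D² (h(H, D) = D²*4 = 4*D²)
b(t) = -5*t*(2 + t) (b(t) = ((t + 2)*t)*(-5) = ((2 + t)*t)*(-5) = (t*(2 + t))*(-5) = -5*t*(2 + t))
u(c) = 196 - 5*(-⅕ - 4/c)*(9/5 - 4/c) (u(c) = -5*(-4/c - 1/5)*(2 + (-4/c - 1/5)) + 4*(-7)² = -5*(-4/c - 1*⅕)*(2 + (-4/c - 1*⅕)) + 4*49 = -5*(-4/c - ⅕)*(2 + (-4/c - ⅕)) + 196 = -5*(-⅕ - 4/c)*(2 + (-⅕ - 4/c)) + 196 = -5*(-⅕ - 4/c)*(9/5 - 4/c) + 196 = 196 - 5*(-⅕ - 4/c)*(9/5 - 4/c))
u(86) - 1*(-26995) = (989/5 - 80/86² + 32/86) - 1*(-26995) = (989/5 - 80*1/7396 + 32*(1/86)) + 26995 = (989/5 - 20/1849 + 16/43) + 26995 = 1832001/9245 + 26995 = 251400776/9245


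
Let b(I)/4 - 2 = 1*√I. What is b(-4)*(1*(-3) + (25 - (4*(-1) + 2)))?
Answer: 192 + 192*I ≈ 192.0 + 192.0*I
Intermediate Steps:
b(I) = 8 + 4*√I (b(I) = 8 + 4*(1*√I) = 8 + 4*√I)
b(-4)*(1*(-3) + (25 - (4*(-1) + 2))) = (8 + 4*√(-4))*(1*(-3) + (25 - (4*(-1) + 2))) = (8 + 4*(2*I))*(-3 + (25 - (-4 + 2))) = (8 + 8*I)*(-3 + (25 - 1*(-2))) = (8 + 8*I)*(-3 + (25 + 2)) = (8 + 8*I)*(-3 + 27) = (8 + 8*I)*24 = 192 + 192*I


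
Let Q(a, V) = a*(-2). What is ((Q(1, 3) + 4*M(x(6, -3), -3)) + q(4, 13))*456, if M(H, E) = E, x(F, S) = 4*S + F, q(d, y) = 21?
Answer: 3192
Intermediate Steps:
x(F, S) = F + 4*S
Q(a, V) = -2*a
((Q(1, 3) + 4*M(x(6, -3), -3)) + q(4, 13))*456 = ((-2*1 + 4*(-3)) + 21)*456 = ((-2 - 12) + 21)*456 = (-14 + 21)*456 = 7*456 = 3192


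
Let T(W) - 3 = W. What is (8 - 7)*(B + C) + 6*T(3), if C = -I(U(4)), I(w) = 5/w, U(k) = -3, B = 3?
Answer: 122/3 ≈ 40.667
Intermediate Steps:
T(W) = 3 + W
C = 5/3 (C = -5/(-3) = -5*(-1)/3 = -1*(-5/3) = 5/3 ≈ 1.6667)
(8 - 7)*(B + C) + 6*T(3) = (8 - 7)*(3 + 5/3) + 6*(3 + 3) = 1*(14/3) + 6*6 = 14/3 + 36 = 122/3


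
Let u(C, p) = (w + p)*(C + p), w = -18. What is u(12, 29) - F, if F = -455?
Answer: 906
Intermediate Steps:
u(C, p) = (-18 + p)*(C + p)
u(12, 29) - F = (29**2 - 18*12 - 18*29 + 12*29) - 1*(-455) = (841 - 216 - 522 + 348) + 455 = 451 + 455 = 906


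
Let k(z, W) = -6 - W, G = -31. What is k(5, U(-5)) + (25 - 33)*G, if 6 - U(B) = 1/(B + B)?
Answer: 2359/10 ≈ 235.90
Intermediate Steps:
U(B) = 6 - 1/(2*B) (U(B) = 6 - 1/(B + B) = 6 - 1/(2*B))
k(5, U(-5)) + (25 - 33)*G = (-6 - (6 - ½/(-5))) + (25 - 33)*(-31) = (-6 - (6 - ½*(-⅕))) - 8*(-31) = (-6 - (6 + ⅒)) + 248 = (-6 - 1*61/10) + 248 = (-6 - 61/10) + 248 = -121/10 + 248 = 2359/10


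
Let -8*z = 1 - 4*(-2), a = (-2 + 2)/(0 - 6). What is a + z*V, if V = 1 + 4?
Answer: -45/8 ≈ -5.6250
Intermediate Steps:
a = 0 (a = 0/(-6) = 0*(-⅙) = 0)
V = 5
z = -9/8 (z = -(1 - 4*(-2))/8 = -(1 + 8)/8 = -⅛*9 = -9/8 ≈ -1.1250)
a + z*V = 0 - 9/8*5 = 0 - 45/8 = -45/8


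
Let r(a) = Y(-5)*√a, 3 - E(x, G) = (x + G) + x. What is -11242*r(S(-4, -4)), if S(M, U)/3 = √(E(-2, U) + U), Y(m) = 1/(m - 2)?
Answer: 1606*√3*7^(¼) ≈ 4524.6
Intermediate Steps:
Y(m) = 1/(-2 + m)
E(x, G) = 3 - G - 2*x (E(x, G) = 3 - ((x + G) + x) = 3 - ((G + x) + x) = 3 - (G + 2*x) = 3 + (-G - 2*x) = 3 - G - 2*x)
S(M, U) = 3*√7 (S(M, U) = 3*√((3 - U - 2*(-2)) + U) = 3*√((3 - U + 4) + U) = 3*√((7 - U) + U) = 3*√7)
r(a) = -√a/7 (r(a) = √a/(-2 - 5) = √a/(-7) = -√a/7)
-11242*r(S(-4, -4)) = -(-1606)*√(3*√7) = -(-1606)*√3*7^(¼) = 1606*√3*7^(¼)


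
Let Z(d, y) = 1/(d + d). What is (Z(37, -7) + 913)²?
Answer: 4564758969/5476 ≈ 8.3359e+5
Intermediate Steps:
Z(d, y) = 1/(2*d)
(Z(37, -7) + 913)² = ((½)/37 + 913)² = ((½)*(1/37) + 913)² = (1/74 + 913)² = (67563/74)² = 4564758969/5476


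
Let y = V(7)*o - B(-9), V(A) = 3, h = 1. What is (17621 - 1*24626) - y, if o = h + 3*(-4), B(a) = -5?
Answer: -6977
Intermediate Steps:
o = -11 (o = 1 + 3*(-4) = 1 - 12 = -11)
y = -28 (y = 3*(-11) - 1*(-5) = -33 + 5 = -28)
(17621 - 1*24626) - y = (17621 - 1*24626) - 1*(-28) = (17621 - 24626) + 28 = -7005 + 28 = -6977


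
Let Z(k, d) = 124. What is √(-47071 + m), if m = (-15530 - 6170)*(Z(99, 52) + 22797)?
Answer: I*√497432771 ≈ 22303.0*I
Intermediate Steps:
m = -497385700 (m = (-15530 - 6170)*(124 + 22797) = -21700*22921 = -497385700)
√(-47071 + m) = √(-47071 - 497385700) = √(-497432771) = I*√497432771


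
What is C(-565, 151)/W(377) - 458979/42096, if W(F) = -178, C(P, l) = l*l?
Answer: -173588193/1248848 ≈ -139.00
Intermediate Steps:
C(P, l) = l²
C(-565, 151)/W(377) - 458979/42096 = 151²/(-178) - 458979/42096 = 22801*(-1/178) - 458979*1/42096 = -22801/178 - 152993/14032 = -173588193/1248848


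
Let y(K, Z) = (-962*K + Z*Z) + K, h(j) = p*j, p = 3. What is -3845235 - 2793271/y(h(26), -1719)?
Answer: -11074291128976/2880003 ≈ -3.8452e+6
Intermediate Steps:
h(j) = 3*j
y(K, Z) = Z**2 - 961*K (y(K, Z) = (-962*K + Z**2) + K = (Z**2 - 962*K) + K = Z**2 - 961*K)
-3845235 - 2793271/y(h(26), -1719) = -3845235 - 2793271/((-1719)**2 - 2883*26) = -3845235 - 2793271/(2954961 - 961*78) = -3845235 - 2793271/(2954961 - 74958) = -3845235 - 2793271/2880003 = -11074291128976/2880003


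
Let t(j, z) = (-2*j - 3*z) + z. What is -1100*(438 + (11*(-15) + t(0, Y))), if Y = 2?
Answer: -295900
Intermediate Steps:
t(j, z) = -2*j - 2*z (t(j, z) = (-3*z - 2*j) + z = -2*j - 2*z)
-1100*(438 + (11*(-15) + t(0, Y))) = -1100*(438 + (11*(-15) + (-2*0 - 2*2))) = -1100*(438 + (-165 + (0 - 4))) = -1100*(438 + (-165 - 4)) = -1100*(438 - 169) = -1100*269 = -295900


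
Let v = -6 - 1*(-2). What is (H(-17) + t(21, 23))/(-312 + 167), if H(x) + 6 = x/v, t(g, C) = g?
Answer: -77/580 ≈ -0.13276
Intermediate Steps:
v = -4 (v = -6 + 2 = -4)
H(x) = -6 - x/4 (H(x) = -6 + x/(-4) = -6 + x*(-1/4) = -6 - x/4)
(H(-17) + t(21, 23))/(-312 + 167) = ((-6 - 1/4*(-17)) + 21)/(-312 + 167) = ((-6 + 17/4) + 21)/(-145) = (-7/4 + 21)*(-1/145) = (77/4)*(-1/145) = -77/580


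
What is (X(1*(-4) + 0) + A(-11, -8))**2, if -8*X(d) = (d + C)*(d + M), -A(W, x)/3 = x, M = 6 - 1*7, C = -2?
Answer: 6561/16 ≈ 410.06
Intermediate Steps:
M = -1 (M = 6 - 7 = -1)
A(W, x) = -3*x
X(d) = -(-1 + d)*(-2 + d)/8 (X(d) = -(d - 2)*(d - 1)/8 = -(-2 + d)*(-1 + d)/8 = -(-1 + d)*(-2 + d)/8)
(X(1*(-4) + 0) + A(-11, -8))**2 = ((-1/4 - (1*(-4) + 0)**2/8 + 3*(1*(-4) + 0)/8) - 3*(-8))**2 = ((-1/4 - (-4 + 0)**2/8 + 3*(-4 + 0)/8) + 24)**2 = ((-1/4 - 1/8*(-4)**2 + (3/8)*(-4)) + 24)**2 = ((-1/4 - 1/8*16 - 3/2) + 24)**2 = ((-1/4 - 2 - 3/2) + 24)**2 = (-15/4 + 24)**2 = (81/4)**2 = 6561/16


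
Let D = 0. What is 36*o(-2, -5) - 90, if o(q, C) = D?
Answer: -90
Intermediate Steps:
o(q, C) = 0
36*o(-2, -5) - 90 = 36*0 - 90 = 0 - 90 = -90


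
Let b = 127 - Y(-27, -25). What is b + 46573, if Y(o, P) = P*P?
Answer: 46075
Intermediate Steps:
Y(o, P) = P**2
b = -498 (b = 127 - 1*(-25)**2 = 127 - 1*625 = 127 - 625 = -498)
b + 46573 = -498 + 46573 = 46075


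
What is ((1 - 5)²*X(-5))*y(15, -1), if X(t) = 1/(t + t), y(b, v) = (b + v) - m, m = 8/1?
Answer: -48/5 ≈ -9.6000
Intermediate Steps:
m = 8 (m = 8*1 = 8)
y(b, v) = -8 + b + v (y(b, v) = (b + v) - 1*8 = (b + v) - 8 = -8 + b + v)
X(t) = 1/(2*t)
((1 - 5)²*X(-5))*y(15, -1) = ((1 - 5)²*((½)/(-5)))*(-8 + 15 - 1) = ((-4)²*((½)*(-⅕)))*6 = (16*(-⅒))*6 = -8/5*6 = -48/5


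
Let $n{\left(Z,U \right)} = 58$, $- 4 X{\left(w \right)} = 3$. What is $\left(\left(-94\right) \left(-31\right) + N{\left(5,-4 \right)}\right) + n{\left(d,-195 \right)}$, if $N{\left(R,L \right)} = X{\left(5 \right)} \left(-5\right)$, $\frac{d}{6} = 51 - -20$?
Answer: $\frac{11903}{4} \approx 2975.8$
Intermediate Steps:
$d = 426$ ($d = 6 \left(51 - -20\right) = 6 \left(51 + 20\right) = 6 \cdot 71 = 426$)
$X{\left(w \right)} = - \frac{3}{4}$ ($X{\left(w \right)} = \left(- \frac{1}{4}\right) 3 = - \frac{3}{4}$)
$N{\left(R,L \right)} = \frac{15}{4}$ ($N{\left(R,L \right)} = \left(- \frac{3}{4}\right) \left(-5\right) = \frac{15}{4}$)
$\left(\left(-94\right) \left(-31\right) + N{\left(5,-4 \right)}\right) + n{\left(d,-195 \right)} = \left(\left(-94\right) \left(-31\right) + \frac{15}{4}\right) + 58 = \left(2914 + \frac{15}{4}\right) + 58 = \frac{11671}{4} + 58 = \frac{11903}{4}$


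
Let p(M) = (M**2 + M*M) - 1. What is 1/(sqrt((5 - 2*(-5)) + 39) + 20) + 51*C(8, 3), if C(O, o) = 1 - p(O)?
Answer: -1111688/173 - 3*sqrt(6)/346 ≈ -6426.0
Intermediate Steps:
p(M) = -1 + 2*M**2 (p(M) = (M**2 + M**2) - 1 = 2*M**2 - 1 = -1 + 2*M**2)
C(O, o) = 2 - 2*O**2 (C(O, o) = 1 - (-1 + 2*O**2) = 1 + (1 - 2*O**2) = 2 - 2*O**2)
1/(sqrt((5 - 2*(-5)) + 39) + 20) + 51*C(8, 3) = 1/(sqrt((5 - 2*(-5)) + 39) + 20) + 51*(2 - 2*8**2) = 1/(sqrt((5 + 10) + 39) + 20) + 51*(2 - 2*64) = 1/(sqrt(15 + 39) + 20) + 51*(2 - 128) = 1/(sqrt(54) + 20) + 51*(-126) = 1/(3*sqrt(6) + 20) - 6426 = 1/(20 + 3*sqrt(6)) - 6426 = -6426 + 1/(20 + 3*sqrt(6))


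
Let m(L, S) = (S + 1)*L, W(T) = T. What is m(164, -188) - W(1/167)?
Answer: -5121557/167 ≈ -30668.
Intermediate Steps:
m(L, S) = L*(1 + S) (m(L, S) = (1 + S)*L = L*(1 + S))
m(164, -188) - W(1/167) = 164*(1 - 188) - 1/167 = 164*(-187) - 1*1/167 = -30668 - 1/167 = -5121557/167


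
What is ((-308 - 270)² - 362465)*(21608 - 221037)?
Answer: 5659994449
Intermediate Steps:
((-308 - 270)² - 362465)*(21608 - 221037) = ((-578)² - 362465)*(-199429) = (334084 - 362465)*(-199429) = -28381*(-199429) = 5659994449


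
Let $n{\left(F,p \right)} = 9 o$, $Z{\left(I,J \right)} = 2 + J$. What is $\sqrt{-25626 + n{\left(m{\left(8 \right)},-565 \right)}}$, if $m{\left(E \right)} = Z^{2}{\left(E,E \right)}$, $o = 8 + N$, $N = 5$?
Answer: $i \sqrt{25509} \approx 159.72 i$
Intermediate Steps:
$o = 13$ ($o = 8 + 5 = 13$)
$m{\left(E \right)} = \left(2 + E\right)^{2}$
$n{\left(F,p \right)} = 117$ ($n{\left(F,p \right)} = 9 \cdot 13 = 117$)
$\sqrt{-25626 + n{\left(m{\left(8 \right)},-565 \right)}} = \sqrt{-25626 + 117} = \sqrt{-25509} = i \sqrt{25509}$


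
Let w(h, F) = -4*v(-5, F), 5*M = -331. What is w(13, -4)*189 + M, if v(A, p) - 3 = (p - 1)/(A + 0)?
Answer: -15451/5 ≈ -3090.2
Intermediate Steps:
M = -331/5 (M = (⅕)*(-331) = -331/5 ≈ -66.200)
v(A, p) = 3 + (-1 + p)/A (v(A, p) = 3 + (p - 1)/(A + 0) = 3 + (-1 + p)/A)
w(h, F) = -64/5 + 4*F/5 (w(h, F) = -4*(-1 + F + 3*(-5))/(-5) = -(-4)*(-1 + F - 15)/5 = -(-4)*(-16 + F)/5 = -4*(16/5 - F/5) = -64/5 + 4*F/5)
w(13, -4)*189 + M = (-64/5 + (⅘)*(-4))*189 - 331/5 = (-64/5 - 16/5)*189 - 331/5 = -16*189 - 331/5 = -3024 - 331/5 = -15451/5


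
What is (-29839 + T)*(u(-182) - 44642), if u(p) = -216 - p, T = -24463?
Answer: 2425996152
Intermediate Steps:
(-29839 + T)*(u(-182) - 44642) = (-29839 - 24463)*((-216 - 1*(-182)) - 44642) = -54302*((-216 + 182) - 44642) = -54302*(-34 - 44642) = -54302*(-44676) = 2425996152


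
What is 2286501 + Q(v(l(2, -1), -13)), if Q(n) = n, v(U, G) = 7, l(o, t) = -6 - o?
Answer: 2286508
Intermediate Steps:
2286501 + Q(v(l(2, -1), -13)) = 2286501 + 7 = 2286508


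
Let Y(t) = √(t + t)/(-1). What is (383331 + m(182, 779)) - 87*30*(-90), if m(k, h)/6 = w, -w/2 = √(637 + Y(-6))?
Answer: 618231 - 12*√(637 - 2*I*√3) ≈ 6.1793e+5 + 0.82351*I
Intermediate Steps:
Y(t) = -√2*√t (Y(t) = √(2*t)*(-1) = (√2*√t)*(-1) = -√2*√t)
w = -2*√(637 - 2*I*√3) (w = -2*√(637 - √2*√(-6)) = -2*√(637 - √2*I*√6) = -2*√(637 - 2*I*√3) ≈ -50.478 + 0.13725*I)
m(k, h) = -12*√(637 - 2*I*√3) (m(k, h) = 6*(-2*√(637 - 2*I*√3)) = -12*√(637 - 2*I*√3))
(383331 + m(182, 779)) - 87*30*(-90) = (383331 - 12*√(637 - 2*I*√3)) - 87*30*(-90) = (383331 - 12*√(637 - 2*I*√3)) - 2610*(-90) = (383331 - 12*√(637 - 2*I*√3)) + 234900 = 618231 - 12*√(637 - 2*I*√3)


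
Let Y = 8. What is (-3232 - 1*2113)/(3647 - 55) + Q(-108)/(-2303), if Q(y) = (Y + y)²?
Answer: -48229535/8272376 ≈ -5.8302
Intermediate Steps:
Q(y) = (8 + y)²
(-3232 - 1*2113)/(3647 - 55) + Q(-108)/(-2303) = (-3232 - 1*2113)/(3647 - 55) + (8 - 108)²/(-2303) = (-3232 - 2113)/3592 + (-100)²*(-1/2303) = -5345*1/3592 + 10000*(-1/2303) = -5345/3592 - 10000/2303 = -48229535/8272376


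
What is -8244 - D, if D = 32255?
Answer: -40499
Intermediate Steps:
-8244 - D = -8244 - 1*32255 = -8244 - 32255 = -40499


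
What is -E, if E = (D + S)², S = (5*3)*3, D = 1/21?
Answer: -894916/441 ≈ -2029.3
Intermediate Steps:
D = 1/21 (D = 1*(1/21) = 1/21 ≈ 0.047619)
S = 45 (S = 15*3 = 45)
E = 894916/441 (E = (1/21 + 45)² = (946/21)² = 894916/441 ≈ 2029.3)
-E = -1*894916/441 = -894916/441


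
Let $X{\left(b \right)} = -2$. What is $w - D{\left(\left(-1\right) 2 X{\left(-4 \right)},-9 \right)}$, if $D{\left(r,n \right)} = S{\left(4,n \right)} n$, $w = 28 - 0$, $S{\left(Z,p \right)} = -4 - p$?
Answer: $73$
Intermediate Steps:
$w = 28$ ($w = 28 + 0 = 28$)
$D{\left(r,n \right)} = n \left(-4 - n\right)$ ($D{\left(r,n \right)} = \left(-4 - n\right) n = n \left(-4 - n\right)$)
$w - D{\left(\left(-1\right) 2 X{\left(-4 \right)},-9 \right)} = 28 - \left(-1\right) \left(-9\right) \left(4 - 9\right) = 28 - \left(-1\right) \left(-9\right) \left(-5\right) = 28 - -45 = 28 + 45 = 73$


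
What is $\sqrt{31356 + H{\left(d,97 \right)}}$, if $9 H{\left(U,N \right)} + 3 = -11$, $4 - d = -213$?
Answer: $\frac{\sqrt{282190}}{3} \approx 177.07$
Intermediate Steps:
$d = 217$ ($d = 4 - -213 = 4 + 213 = 217$)
$H{\left(U,N \right)} = - \frac{14}{9}$ ($H{\left(U,N \right)} = - \frac{1}{3} + \frac{1}{9} \left(-11\right) = - \frac{1}{3} - \frac{11}{9} = - \frac{14}{9}$)
$\sqrt{31356 + H{\left(d,97 \right)}} = \sqrt{31356 - \frac{14}{9}} = \sqrt{\frac{282190}{9}} = \frac{\sqrt{282190}}{3}$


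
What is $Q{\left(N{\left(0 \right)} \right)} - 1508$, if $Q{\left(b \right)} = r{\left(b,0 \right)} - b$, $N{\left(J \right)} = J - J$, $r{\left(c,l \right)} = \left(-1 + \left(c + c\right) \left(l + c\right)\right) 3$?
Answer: $-1511$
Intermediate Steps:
$r{\left(c,l \right)} = -3 + 6 c \left(c + l\right)$ ($r{\left(c,l \right)} = \left(-1 + 2 c \left(c + l\right)\right) 3 = -3 + 6 c \left(c + l\right)$)
$N{\left(J \right)} = 0$
$Q{\left(b \right)} = -3 - b + 6 b^{2}$ ($Q{\left(b \right)} = \left(-3 + 6 b^{2} + 6 b 0\right) - b = \left(-3 + 6 b^{2} + 0\right) - b = \left(-3 + 6 b^{2}\right) - b = -3 - b + 6 b^{2}$)
$Q{\left(N{\left(0 \right)} \right)} - 1508 = \left(-3 - 0 + 6 \cdot 0^{2}\right) - 1508 = \left(-3 + 0 + 6 \cdot 0\right) - 1508 = \left(-3 + 0 + 0\right) - 1508 = -3 - 1508 = -1511$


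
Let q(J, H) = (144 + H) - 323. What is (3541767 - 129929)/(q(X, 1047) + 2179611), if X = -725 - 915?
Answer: 3411838/2180479 ≈ 1.5647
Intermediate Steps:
X = -1640
q(J, H) = -179 + H
(3541767 - 129929)/(q(X, 1047) + 2179611) = (3541767 - 129929)/((-179 + 1047) + 2179611) = 3411838/(868 + 2179611) = 3411838/2180479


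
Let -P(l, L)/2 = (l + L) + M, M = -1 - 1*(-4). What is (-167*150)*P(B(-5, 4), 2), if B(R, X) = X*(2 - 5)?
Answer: -350700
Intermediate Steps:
M = 3 (M = -1 + 4 = 3)
B(R, X) = -3*X (B(R, X) = X*(-3) = -3*X)
P(l, L) = -6 - 2*L - 2*l (P(l, L) = -2*((l + L) + 3) = -2*((L + l) + 3) = -2*(3 + L + l) = -6 - 2*L - 2*l)
(-167*150)*P(B(-5, 4), 2) = (-167*150)*(-6 - 2*2 - (-6)*4) = -25050*(-6 - 4 - 2*(-12)) = -25050*(-6 - 4 + 24) = -25050*14 = -350700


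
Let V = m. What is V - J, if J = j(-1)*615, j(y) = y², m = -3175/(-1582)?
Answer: -969755/1582 ≈ -612.99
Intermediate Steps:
m = 3175/1582 (m = -3175*(-1/1582) = 3175/1582 ≈ 2.0070)
V = 3175/1582 ≈ 2.0070
J = 615 (J = (-1)²*615 = 1*615 = 615)
V - J = 3175/1582 - 1*615 = 3175/1582 - 615 = -969755/1582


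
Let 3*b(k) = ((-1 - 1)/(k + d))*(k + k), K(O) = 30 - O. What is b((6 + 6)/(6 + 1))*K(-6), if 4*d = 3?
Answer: -768/23 ≈ -33.391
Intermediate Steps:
d = 3/4 (d = (1/4)*3 = 3/4 ≈ 0.75000)
b(k) = -4*k/(3*(3/4 + k)) (b(k) = (((-1 - 1)/(k + 3/4))*(k + k))/3 = ((-2/(3/4 + k))*(2*k))/3 = (-4*k/(3/4 + k))/3 = -4*k/(3*(3/4 + k)))
b((6 + 6)/(6 + 1))*K(-6) = (-16*(6 + 6)/(6 + 1)/(9 + 12*((6 + 6)/(6 + 1))))*(30 - 1*(-6)) = (-16*12/7/(9 + 12*(12/7)))*(30 + 6) = -16*12*(1/7)/(9 + 12*(12*(1/7)))*36 = -16*12/7/(9 + 12*(12/7))*36 = -16*12/7/(9 + 144/7)*36 = -16*12/7/207/7*36 = -16*12/7*7/207*36 = -64/69*36 = -768/23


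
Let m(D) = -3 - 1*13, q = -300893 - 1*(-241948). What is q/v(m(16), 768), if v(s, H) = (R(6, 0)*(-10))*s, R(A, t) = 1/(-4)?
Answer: 11789/8 ≈ 1473.6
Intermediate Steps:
q = -58945 (q = -300893 + 241948 = -58945)
R(A, t) = -¼
m(D) = -16 (m(D) = -3 - 13 = -16)
v(s, H) = 5*s/2 (v(s, H) = (-¼*(-10))*s = 5*s/2)
q/v(m(16), 768) = -58945/((5/2)*(-16)) = -58945/(-40) = -58945*(-1/40) = 11789/8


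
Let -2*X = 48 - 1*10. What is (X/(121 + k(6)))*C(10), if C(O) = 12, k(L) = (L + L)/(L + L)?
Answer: -114/61 ≈ -1.8689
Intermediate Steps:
k(L) = 1 (k(L) = (2*L)/((2*L)) = (2*L)*(1/(2*L)) = 1)
X = -19 (X = -(48 - 1*10)/2 = -(48 - 10)/2 = -½*38 = -19)
(X/(121 + k(6)))*C(10) = -19/(121 + 1)*12 = -19/122*12 = -114/61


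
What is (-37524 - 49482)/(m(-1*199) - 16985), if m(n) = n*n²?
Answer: 14501/1316264 ≈ 0.011017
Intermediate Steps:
m(n) = n³
(-37524 - 49482)/(m(-1*199) - 16985) = (-37524 - 49482)/((-1*199)³ - 16985) = -87006/((-199)³ - 16985) = -87006/(-7880599 - 16985) = -87006/(-7897584) = -87006*(-1/7897584) = 14501/1316264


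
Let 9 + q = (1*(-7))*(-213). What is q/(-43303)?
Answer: -114/3331 ≈ -0.034224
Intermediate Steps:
q = 1482 (q = -9 + (1*(-7))*(-213) = -9 - 7*(-213) = -9 + 1491 = 1482)
q/(-43303) = 1482/(-43303) = 1482*(-1/43303) = -114/3331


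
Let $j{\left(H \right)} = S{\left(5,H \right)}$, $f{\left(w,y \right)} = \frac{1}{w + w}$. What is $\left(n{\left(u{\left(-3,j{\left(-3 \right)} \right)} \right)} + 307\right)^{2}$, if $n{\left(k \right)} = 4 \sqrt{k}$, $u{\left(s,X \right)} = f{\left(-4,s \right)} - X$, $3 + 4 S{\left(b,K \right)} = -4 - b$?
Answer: $\left(307 + \sqrt{46}\right)^{2} \approx 98459.0$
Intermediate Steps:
$f{\left(w,y \right)} = \frac{1}{2 w}$
$S{\left(b,K \right)} = - \frac{7}{4} - \frac{b}{4}$ ($S{\left(b,K \right)} = - \frac{3}{4} + \frac{-4 - b}{4} = - \frac{3}{4} - \left(1 + \frac{b}{4}\right) = - \frac{7}{4} - \frac{b}{4}$)
$j{\left(H \right)} = -3$ ($j{\left(H \right)} = - \frac{7}{4} - \frac{5}{4} = -3$)
$u{\left(s,X \right)} = - \frac{1}{8} - X$ ($u{\left(s,X \right)} = \frac{1}{2 \left(-4\right)} - X = \frac{1}{2} \left(- \frac{1}{4}\right) - X = - \frac{1}{8} - X$)
$\left(n{\left(u{\left(-3,j{\left(-3 \right)} \right)} \right)} + 307\right)^{2} = \left(4 \sqrt{- \frac{1}{8} - -3} + 307\right)^{2} = \left(4 \sqrt{- \frac{1}{8} + 3} + 307\right)^{2} = \left(4 \sqrt{\frac{23}{8}} + 307\right)^{2} = \left(4 \frac{\sqrt{46}}{4} + 307\right)^{2} = \left(\sqrt{46} + 307\right)^{2} = \left(307 + \sqrt{46}\right)^{2}$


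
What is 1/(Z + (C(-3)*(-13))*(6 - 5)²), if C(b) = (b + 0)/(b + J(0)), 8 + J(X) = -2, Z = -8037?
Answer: -1/8040 ≈ -0.00012438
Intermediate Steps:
J(X) = -10 (J(X) = -8 - 2 = -10)
C(b) = b/(-10 + b) (C(b) = (b + 0)/(b - 10) = b/(-10 + b))
1/(Z + (C(-3)*(-13))*(6 - 5)²) = 1/(-8037 + (-3/(-10 - 3)*(-13))*(6 - 5)²) = 1/(-8037 + (-3/(-13)*(-13))*1²) = 1/(-8037 + (-3*(-1/13)*(-13))*1) = 1/(-8037 + ((3/13)*(-13))*1) = 1/(-8037 - 3*1) = 1/(-8037 - 3) = 1/(-8040) = -1/8040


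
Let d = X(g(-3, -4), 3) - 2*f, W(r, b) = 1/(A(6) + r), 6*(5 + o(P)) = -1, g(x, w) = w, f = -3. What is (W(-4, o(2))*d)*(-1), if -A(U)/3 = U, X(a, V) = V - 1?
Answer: 4/11 ≈ 0.36364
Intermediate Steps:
X(a, V) = -1 + V
o(P) = -31/6 (o(P) = -5 + (⅙)*(-1) = -5 - ⅙ = -31/6)
A(U) = -3*U
W(r, b) = 1/(-18 + r) (W(r, b) = 1/(-3*6 + r) = 1/(-18 + r))
d = 8 (d = (-1 + 3) - 2*(-3) = 2 + 6 = 8)
(W(-4, o(2))*d)*(-1) = (8/(-18 - 4))*(-1) = (8/(-22))*(-1) = -1/22*8*(-1) = -4/11*(-1) = 4/11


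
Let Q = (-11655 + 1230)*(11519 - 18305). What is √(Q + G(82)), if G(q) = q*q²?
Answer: √71295418 ≈ 8443.7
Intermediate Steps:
G(q) = q³
Q = 70744050 (Q = -10425*(-6786) = 70744050)
√(Q + G(82)) = √(70744050 + 82³) = √(70744050 + 551368) = √71295418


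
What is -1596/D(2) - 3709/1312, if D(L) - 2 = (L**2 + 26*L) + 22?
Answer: -149417/6560 ≈ -22.777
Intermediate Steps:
D(L) = 24 + L**2 + 26*L (D(L) = 2 + ((L**2 + 26*L) + 22) = 2 + (22 + L**2 + 26*L) = 24 + L**2 + 26*L)
-1596/D(2) - 3709/1312 = -1596/(24 + 2**2 + 26*2) - 3709/1312 = -1596/(24 + 4 + 52) - 3709*1/1312 = -1596/80 - 3709/1312 = -1596*1/80 - 3709/1312 = -399/20 - 3709/1312 = -149417/6560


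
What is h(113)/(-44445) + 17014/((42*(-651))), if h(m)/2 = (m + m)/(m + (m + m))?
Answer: -42012427/67511955 ≈ -0.62230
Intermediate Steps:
h(m) = 4/3 (h(m) = 2*((m + m)/(m + (m + m))) = 2*((2*m)/(m + 2*m)) = 2*((2*m)/((3*m))) = 2*((2*m)*(1/(3*m))) = 2*(⅔) = 4/3)
h(113)/(-44445) + 17014/((42*(-651))) = (4/3)/(-44445) + 17014/((42*(-651))) = (4/3)*(-1/44445) + 17014/(-27342) = -4/133335 + 17014*(-1/27342) = -4/133335 - 8507/13671 = -42012427/67511955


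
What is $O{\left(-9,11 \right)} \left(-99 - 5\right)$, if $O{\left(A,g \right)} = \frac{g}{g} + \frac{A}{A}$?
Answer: $-208$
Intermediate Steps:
$O{\left(A,g \right)} = 2$ ($O{\left(A,g \right)} = 1 + 1 = 2$)
$O{\left(-9,11 \right)} \left(-99 - 5\right) = 2 \left(-99 - 5\right) = 2 \left(-104\right) = -208$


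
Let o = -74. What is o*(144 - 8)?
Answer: -10064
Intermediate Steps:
o*(144 - 8) = -74*(144 - 8) = -74*136 = -10064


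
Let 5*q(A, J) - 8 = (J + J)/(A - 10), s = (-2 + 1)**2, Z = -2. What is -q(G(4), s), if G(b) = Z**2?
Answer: -23/15 ≈ -1.5333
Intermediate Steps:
G(b) = 4 (G(b) = (-2)**2 = 4)
s = 1 (s = (-1)**2 = 1)
q(A, J) = 8/5 + 2*J/(5*(-10 + A)) (q(A, J) = 8/5 + ((J + J)/(A - 10))/5 = 8/5 + ((2*J)/(-10 + A))/5 = 8/5 + (2*J/(-10 + A))/5 = 8/5 + 2*J/(5*(-10 + A)))
-q(G(4), s) = -2*(-40 + 1 + 4*4)/(5*(-10 + 4)) = -2*(-40 + 1 + 16)/(5*(-6)) = -2*(-1)*(-23)/(5*6) = -1*23/15 = -23/15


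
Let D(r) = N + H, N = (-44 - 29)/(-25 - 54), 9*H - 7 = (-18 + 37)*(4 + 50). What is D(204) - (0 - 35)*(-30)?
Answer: -664286/711 ≈ -934.30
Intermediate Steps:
H = 1033/9 (H = 7/9 + ((-18 + 37)*(4 + 50))/9 = 7/9 + (19*54)/9 = 7/9 + (⅑)*1026 = 7/9 + 114 = 1033/9 ≈ 114.78)
N = 73/79 (N = -73/(-79) = -73*(-1/79) = 73/79 ≈ 0.92405)
D(r) = 82264/711 (D(r) = 73/79 + 1033/9 = 82264/711)
D(204) - (0 - 35)*(-30) = 82264/711 - (0 - 35)*(-30) = 82264/711 - (-35)*(-30) = 82264/711 - 1*1050 = 82264/711 - 1050 = -664286/711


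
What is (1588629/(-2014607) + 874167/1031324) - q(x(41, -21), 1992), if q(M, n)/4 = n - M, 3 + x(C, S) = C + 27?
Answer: -326834400430579/42402296932 ≈ -7707.9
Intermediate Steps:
x(C, S) = 24 + C (x(C, S) = -3 + (C + 27) = -3 + (27 + C) = 24 + C)
q(M, n) = -4*M + 4*n (q(M, n) = 4*(n - M) = -4*M + 4*n)
(1588629/(-2014607) + 874167/1031324) - q(x(41, -21), 1992) = (1588629/(-2014607) + 874167/1031324) - (-4*(24 + 41) + 4*1992) = (1588629*(-1/2014607) + 874167*(1/1031324)) - (-4*65 + 7968) = (-226947/287801 + 124881/147332) - (-260 + 7968) = 2504321277/42402296932 - 1*7708 = 2504321277/42402296932 - 7708 = -326834400430579/42402296932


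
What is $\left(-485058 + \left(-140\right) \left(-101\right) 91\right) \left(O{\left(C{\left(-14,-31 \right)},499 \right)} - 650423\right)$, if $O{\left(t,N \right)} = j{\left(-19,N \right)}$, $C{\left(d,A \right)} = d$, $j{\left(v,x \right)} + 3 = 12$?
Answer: $-521425196348$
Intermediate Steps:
$j{\left(v,x \right)} = 9$ ($j{\left(v,x \right)} = -3 + 12 = 9$)
$O{\left(t,N \right)} = 9$
$\left(-485058 + \left(-140\right) \left(-101\right) 91\right) \left(O{\left(C{\left(-14,-31 \right)},499 \right)} - 650423\right) = \left(-485058 + \left(-140\right) \left(-101\right) 91\right) \left(9 - 650423\right) = \left(-485058 + 14140 \cdot 91\right) \left(-650414\right) = \left(-485058 + 1286740\right) \left(-650414\right) = 801682 \left(-650414\right) = -521425196348$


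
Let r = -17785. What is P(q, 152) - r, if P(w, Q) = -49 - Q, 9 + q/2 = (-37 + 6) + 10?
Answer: 17584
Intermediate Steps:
q = -60 (q = -18 + 2*((-37 + 6) + 10) = -18 + 2*(-31 + 10) = -18 + 2*(-21) = -18 - 42 = -60)
P(q, 152) - r = (-49 - 1*152) - 1*(-17785) = (-49 - 152) + 17785 = -201 + 17785 = 17584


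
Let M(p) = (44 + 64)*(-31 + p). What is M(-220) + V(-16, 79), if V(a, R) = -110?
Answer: -27218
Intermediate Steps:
M(p) = -3348 + 108*p (M(p) = 108*(-31 + p) = -3348 + 108*p)
M(-220) + V(-16, 79) = (-3348 + 108*(-220)) - 110 = (-3348 - 23760) - 110 = -27108 - 110 = -27218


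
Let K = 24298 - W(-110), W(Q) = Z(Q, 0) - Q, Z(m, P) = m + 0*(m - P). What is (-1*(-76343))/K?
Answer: 76343/24298 ≈ 3.1419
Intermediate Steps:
Z(m, P) = m (Z(m, P) = m + 0 = m)
W(Q) = 0 (W(Q) = Q - Q = 0)
K = 24298 (K = 24298 - 1*0 = 24298 + 0 = 24298)
(-1*(-76343))/K = -1*(-76343)/24298 = 76343*(1/24298) = 76343/24298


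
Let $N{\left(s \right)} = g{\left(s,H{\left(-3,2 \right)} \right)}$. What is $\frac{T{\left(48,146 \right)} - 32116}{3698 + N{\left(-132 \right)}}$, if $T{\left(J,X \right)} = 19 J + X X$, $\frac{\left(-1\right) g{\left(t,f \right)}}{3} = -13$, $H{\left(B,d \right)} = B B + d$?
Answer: $- \frac{9888}{3737} \approx -2.646$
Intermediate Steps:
$H{\left(B,d \right)} = d + B^{2}$ ($H{\left(B,d \right)} = B^{2} + d = d + B^{2}$)
$g{\left(t,f \right)} = 39$ ($g{\left(t,f \right)} = \left(-3\right) \left(-13\right) = 39$)
$N{\left(s \right)} = 39$
$T{\left(J,X \right)} = X^{2} + 19 J$ ($T{\left(J,X \right)} = 19 J + X^{2} = X^{2} + 19 J$)
$\frac{T{\left(48,146 \right)} - 32116}{3698 + N{\left(-132 \right)}} = \frac{\left(146^{2} + 19 \cdot 48\right) - 32116}{3698 + 39} = \frac{\left(21316 + 912\right) - 32116}{3737} = \left(22228 - 32116\right) \frac{1}{3737} = \left(-9888\right) \frac{1}{3737} = - \frac{9888}{3737}$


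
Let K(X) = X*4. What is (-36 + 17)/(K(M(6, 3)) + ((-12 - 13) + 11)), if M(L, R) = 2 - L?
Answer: 19/30 ≈ 0.63333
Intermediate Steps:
K(X) = 4*X
(-36 + 17)/(K(M(6, 3)) + ((-12 - 13) + 11)) = (-36 + 17)/(4*(2 - 1*6) + ((-12 - 13) + 11)) = -19/(4*(2 - 6) + (-25 + 11)) = -19/(4*(-4) - 14) = -19/(-16 - 14) = -19/(-30) = -1/30*(-19) = 19/30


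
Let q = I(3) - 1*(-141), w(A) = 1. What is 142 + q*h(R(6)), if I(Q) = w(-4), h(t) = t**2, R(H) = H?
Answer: 5254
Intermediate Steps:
I(Q) = 1
q = 142 (q = 1 - 1*(-141) = 1 + 141 = 142)
142 + q*h(R(6)) = 142 + 142*6**2 = 142 + 142*36 = 142 + 5112 = 5254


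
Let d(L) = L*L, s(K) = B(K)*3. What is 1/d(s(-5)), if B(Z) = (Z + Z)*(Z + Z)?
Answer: 1/90000 ≈ 1.1111e-5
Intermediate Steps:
B(Z) = 4*Z**2 (B(Z) = (2*Z)*(2*Z) = 4*Z**2)
s(K) = 12*K**2 (s(K) = (4*K**2)*3 = 12*K**2)
d(L) = L**2
1/d(s(-5)) = 1/((12*(-5)**2)**2) = 1/((12*25)**2) = 1/(300**2) = 1/90000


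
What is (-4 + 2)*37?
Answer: -74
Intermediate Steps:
(-4 + 2)*37 = -2*37 = -74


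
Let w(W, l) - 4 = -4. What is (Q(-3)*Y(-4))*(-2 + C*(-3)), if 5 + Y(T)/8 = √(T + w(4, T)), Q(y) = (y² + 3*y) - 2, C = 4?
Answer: -1120 + 448*I ≈ -1120.0 + 448.0*I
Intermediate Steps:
w(W, l) = 0 (w(W, l) = 4 - 4 = 0)
Q(y) = -2 + y² + 3*y
Y(T) = -40 + 8*√T (Y(T) = -40 + 8*√(T + 0) = -40 + 8*√T)
(Q(-3)*Y(-4))*(-2 + C*(-3)) = ((-2 + (-3)² + 3*(-3))*(-40 + 8*√(-4)))*(-2 + 4*(-3)) = ((-2 + 9 - 9)*(-40 + 8*(2*I)))*(-2 - 12) = -2*(-40 + 16*I)*(-14) = (80 - 32*I)*(-14) = -1120 + 448*I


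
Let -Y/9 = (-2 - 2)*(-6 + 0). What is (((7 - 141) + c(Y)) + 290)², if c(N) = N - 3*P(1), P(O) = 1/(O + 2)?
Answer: 3721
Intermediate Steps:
Y = -216 (Y = -9*(-2 - 2)*(-6 + 0) = -(-36)*(-6) = -9*24 = -216)
P(O) = 1/(2 + O)
c(N) = -1 + N (c(N) = N - 3/(2 + 1) = N - 3/3 = N - 3*⅓ = N - 1 = -1 + N)
(((7 - 141) + c(Y)) + 290)² = (((7 - 141) + (-1 - 216)) + 290)² = ((-134 - 217) + 290)² = (-351 + 290)² = (-61)² = 3721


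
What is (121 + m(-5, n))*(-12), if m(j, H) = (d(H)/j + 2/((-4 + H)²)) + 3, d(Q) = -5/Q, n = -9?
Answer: -753812/507 ≈ -1486.8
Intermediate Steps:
m(j, H) = 3 + 2/(-4 + H)² - 5/(H*j) (m(j, H) = ((-5/H)/j + 2/((-4 + H)²)) + 3 = (-5/(H*j) + 2/(-4 + H)²) + 3 = (2/(-4 + H)² - 5/(H*j)) + 3 = 3 + 2/(-4 + H)² - 5/(H*j))
(121 + m(-5, n))*(-12) = (121 + (3 + 2/(-4 - 9)² - 5/(-9*(-5))))*(-12) = (121 + (3 + 2/(-13)² - 5*(-⅑)*(-⅕)))*(-12) = (121 + (3 + 2*(1/169) - ⅑))*(-12) = (121 + (3 + 2/169 - ⅑))*(-12) = (121 + 4412/1521)*(-12) = (188453/1521)*(-12) = -753812/507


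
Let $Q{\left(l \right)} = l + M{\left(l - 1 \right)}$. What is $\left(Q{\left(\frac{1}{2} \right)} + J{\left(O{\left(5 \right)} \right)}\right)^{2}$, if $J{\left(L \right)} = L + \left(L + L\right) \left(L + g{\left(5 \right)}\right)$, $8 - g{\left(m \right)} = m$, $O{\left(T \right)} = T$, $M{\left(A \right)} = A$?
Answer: $7225$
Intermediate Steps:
$g{\left(m \right)} = 8 - m$
$Q{\left(l \right)} = -1 + 2 l$ ($Q{\left(l \right)} = l + \left(l - 1\right) = l + \left(-1 + l\right) = -1 + 2 l$)
$J{\left(L \right)} = L + 2 L \left(3 + L\right)$ ($J{\left(L \right)} = L + \left(L + L\right) \left(L + \left(8 - 5\right)\right) = L + 2 L \left(L + \left(8 - 5\right)\right) = L + 2 L \left(L + 3\right) = L + 2 L \left(3 + L\right)$)
$\left(Q{\left(\frac{1}{2} \right)} + J{\left(O{\left(5 \right)} \right)}\right)^{2} = \left(\left(-1 + \frac{2}{2}\right) + 5 \left(7 + 2 \cdot 5\right)\right)^{2} = \left(\left(-1 + 2 \cdot \frac{1}{2}\right) + 5 \left(7 + 10\right)\right)^{2} = \left(\left(-1 + 1\right) + 5 \cdot 17\right)^{2} = \left(0 + 85\right)^{2} = 85^{2} = 7225$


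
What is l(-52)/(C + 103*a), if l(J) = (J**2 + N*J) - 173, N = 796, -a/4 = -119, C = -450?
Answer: -38861/48578 ≈ -0.79997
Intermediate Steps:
a = 476 (a = -4*(-119) = 476)
l(J) = -173 + J**2 + 796*J (l(J) = (J**2 + 796*J) - 173 = -173 + J**2 + 796*J)
l(-52)/(C + 103*a) = (-173 + (-52)**2 + 796*(-52))/(-450 + 103*476) = (-173 + 2704 - 41392)/(-450 + 49028) = -38861/48578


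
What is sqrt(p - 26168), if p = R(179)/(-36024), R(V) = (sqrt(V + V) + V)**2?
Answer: sqrt(-8490032129586 - 3224148*sqrt(358))/18012 ≈ 161.77*I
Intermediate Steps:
R(V) = (V + sqrt(2)*sqrt(V))**2 (R(V) = (sqrt(2*V) + V)**2 = (sqrt(2)*sqrt(V) + V)**2 = (V + sqrt(2)*sqrt(V))**2)
p = -(179 + sqrt(358))**2/36024 (p = (179 + sqrt(2)*sqrt(179))**2/(-36024) = (179 + sqrt(358))**2*(-1/36024) = -(179 + sqrt(358))**2/36024 ≈ -1.0874)
sqrt(p - 26168) = sqrt(-(179 + sqrt(358))**2/36024 - 26168) = sqrt(-26168 - (179 + sqrt(358))**2/36024)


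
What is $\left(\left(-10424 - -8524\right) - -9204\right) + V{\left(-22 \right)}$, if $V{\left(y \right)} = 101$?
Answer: $7405$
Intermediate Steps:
$\left(\left(-10424 - -8524\right) - -9204\right) + V{\left(-22 \right)} = \left(\left(-10424 - -8524\right) - -9204\right) + 101 = \left(\left(-10424 + 8524\right) + \left(-5479 + 14683\right)\right) + 101 = \left(-1900 + 9204\right) + 101 = 7304 + 101 = 7405$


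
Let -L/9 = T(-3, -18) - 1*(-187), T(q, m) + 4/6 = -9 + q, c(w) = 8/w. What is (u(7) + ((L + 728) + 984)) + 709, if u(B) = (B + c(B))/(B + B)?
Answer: 83553/98 ≈ 852.58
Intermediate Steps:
T(q, m) = -29/3 + q (T(q, m) = -⅔ + (-9 + q) = -29/3 + q)
L = -1569 (L = -9*((-29/3 - 3) - 1*(-187)) = -9*(-38/3 + 187) = -9*523/3 = -1569)
u(B) = (B + 8/B)/(2*B) (u(B) = (B + 8/B)/(B + B) = (B + 8/B)/((2*B)) = (B + 8/B)*(1/(2*B)) = (B + 8/B)/(2*B))
(u(7) + ((L + 728) + 984)) + 709 = ((½ + 4/7²) + ((-1569 + 728) + 984)) + 709 = ((½ + 4*(1/49)) + (-841 + 984)) + 709 = ((½ + 4/49) + 143) + 709 = (57/98 + 143) + 709 = 14071/98 + 709 = 83553/98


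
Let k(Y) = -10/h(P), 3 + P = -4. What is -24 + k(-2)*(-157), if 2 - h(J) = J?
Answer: 1354/9 ≈ 150.44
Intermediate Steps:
P = -7 (P = -3 - 4 = -7)
h(J) = 2 - J
k(Y) = -10/9 (k(Y) = -10/(2 - 1*(-7)) = -10/(2 + 7) = -10/9)
-24 + k(-2)*(-157) = -24 - 10/9*(-157) = -24 + 1570/9 = 1354/9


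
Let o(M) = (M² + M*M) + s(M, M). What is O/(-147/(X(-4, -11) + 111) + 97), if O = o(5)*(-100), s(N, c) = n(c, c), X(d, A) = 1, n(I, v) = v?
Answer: -88000/1531 ≈ -57.479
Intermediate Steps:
s(N, c) = c
o(M) = M + 2*M² (o(M) = (M² + M*M) + M = (M² + M²) + M = 2*M² + M = M + 2*M²)
O = -5500 (O = (5*(1 + 2*5))*(-100) = (5*(1 + 10))*(-100) = (5*11)*(-100) = 55*(-100) = -5500)
O/(-147/(X(-4, -11) + 111) + 97) = -5500/(-147/(1 + 111) + 97) = -5500/(-147/112 + 97) = -5500/((1/112)*(-147) + 97) = -5500/(-21/16 + 97) = -5500/1531/16 = -5500*16/1531 = -88000/1531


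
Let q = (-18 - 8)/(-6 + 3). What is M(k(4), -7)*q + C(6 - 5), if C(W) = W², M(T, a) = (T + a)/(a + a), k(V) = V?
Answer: 20/7 ≈ 2.8571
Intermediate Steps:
M(T, a) = (T + a)/(2*a) (M(T, a) = (T + a)/((2*a)) = (T + a)*(1/(2*a)) = (T + a)/(2*a))
q = 26/3 (q = -26/(-3) = -26*(-⅓) = 26/3 ≈ 8.6667)
M(k(4), -7)*q + C(6 - 5) = ((½)*(4 - 7)/(-7))*(26/3) + (6 - 5)² = ((½)*(-⅐)*(-3))*(26/3) + 1² = (3/14)*(26/3) + 1 = 13/7 + 1 = 20/7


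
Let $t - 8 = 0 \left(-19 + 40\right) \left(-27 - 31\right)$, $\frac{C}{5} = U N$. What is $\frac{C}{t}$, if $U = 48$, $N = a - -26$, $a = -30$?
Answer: $-120$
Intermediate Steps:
$N = -4$ ($N = -30 - -26 = -30 + 26 = -4$)
$C = -960$ ($C = 5 \cdot 48 \left(-4\right) = 5 \left(-192\right) = -960$)
$t = 8$ ($t = 8 + 0 \left(-19 + 40\right) \left(-27 - 31\right) = 8 + 0 \cdot 21 \left(-58\right) = 8 + 0 \left(-1218\right) = 8 + 0 = 8$)
$\frac{C}{t} = - \frac{960}{8} = \left(-960\right) \frac{1}{8} = -120$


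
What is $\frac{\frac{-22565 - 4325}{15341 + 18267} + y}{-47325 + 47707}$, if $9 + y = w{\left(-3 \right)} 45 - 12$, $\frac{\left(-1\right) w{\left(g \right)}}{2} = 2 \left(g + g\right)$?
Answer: $\frac{17781991}{6419128} \approx 2.7702$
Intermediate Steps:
$w{\left(g \right)} = - 8 g$ ($w{\left(g \right)} = - 2 \cdot 2 \left(g + g\right) = - 2 \cdot 2 \cdot 2 g = - 2 \cdot 4 g = - 8 g$)
$y = 1059$ ($y = -9 - \left(12 - \left(-8\right) \left(-3\right) 45\right) = -9 + \left(24 \cdot 45 - 12\right) = -9 + \left(1080 - 12\right) = -9 + 1068 = 1059$)
$\frac{\frac{-22565 - 4325}{15341 + 18267} + y}{-47325 + 47707} = \frac{\frac{-22565 - 4325}{15341 + 18267} + 1059}{-47325 + 47707} = \frac{- \frac{26890}{33608} + 1059}{382} = \left(\left(-26890\right) \frac{1}{33608} + 1059\right) \frac{1}{382} = \left(- \frac{13445}{16804} + 1059\right) \frac{1}{382} = \frac{17781991}{16804} \cdot \frac{1}{382} = \frac{17781991}{6419128}$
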